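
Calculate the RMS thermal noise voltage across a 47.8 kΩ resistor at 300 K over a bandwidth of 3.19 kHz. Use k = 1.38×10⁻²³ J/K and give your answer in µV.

1.59 µV

V_n = √(4kTRB)
4kTRB = 4 × 1.38×10⁻²³ × 300 × 4.78×10⁴ × 3.19×10³ = 2.53×10⁻¹² V²
V_n = √(2.53×10⁻¹²) = 1.59×10⁻⁶ V = 1.59 µV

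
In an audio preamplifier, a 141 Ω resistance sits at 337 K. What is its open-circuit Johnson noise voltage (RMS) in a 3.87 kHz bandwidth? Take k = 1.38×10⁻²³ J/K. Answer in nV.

V_n = √(4kTRB)
4kTRB = 4 × 1.38×10⁻²³ × 337 × 1.41×10² × 3.87×10³ = 1.02×10⁻¹⁴ V²
V_n = √(1.02×10⁻¹⁴) = 1.01×10⁻⁷ V = 101 nV

101 nV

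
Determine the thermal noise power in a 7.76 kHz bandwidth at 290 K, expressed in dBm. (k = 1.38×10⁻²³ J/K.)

P_n = kTB = 1.38×10⁻²³ × 290 × 7.76×10³ = 3.11×10⁻¹⁷ W
In dBm: 10 log₁₀(3.11×10⁻¹⁷ / 10⁻³) = −135.1 dBm

−135.1 dBm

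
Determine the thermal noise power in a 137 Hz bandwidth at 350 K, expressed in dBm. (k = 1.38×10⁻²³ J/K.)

−151.8 dBm

P_n = kTB = 1.38×10⁻²³ × 350 × 1.37×10² = 6.62×10⁻¹⁹ W
In dBm: 10 log₁₀(6.62×10⁻¹⁹ / 10⁻³) = −151.8 dBm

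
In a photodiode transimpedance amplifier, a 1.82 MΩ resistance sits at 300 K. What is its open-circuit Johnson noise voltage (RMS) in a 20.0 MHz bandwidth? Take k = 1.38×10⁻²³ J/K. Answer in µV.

V_n = √(4kTRB)
4kTRB = 4 × 1.38×10⁻²³ × 300 × 1.82×10⁶ × 2.00×10⁷ = 6.03×10⁻⁷ V²
V_n = √(6.03×10⁻⁷) = 7.76×10⁻⁴ V = 776 µV

776 µV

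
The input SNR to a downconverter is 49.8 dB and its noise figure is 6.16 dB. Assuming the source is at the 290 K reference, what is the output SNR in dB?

By definition F = SNR_in/SNR_out, so in dB: SNR_out = SNR_in − NF
SNR_out = 49.8 − 6.16 = 43.64 dB

43.64 dB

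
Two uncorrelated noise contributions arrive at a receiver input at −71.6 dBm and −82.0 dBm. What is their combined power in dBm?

−71.2 dBm

Convert to linear, add, convert back:
P₁ = 6.92×10⁻¹¹ W, P₂ = 6.31×10⁻¹² W
P_tot = 7.55×10⁻¹¹ W → 10 log₁₀(P_tot / 10⁻³) = −71.2 dBm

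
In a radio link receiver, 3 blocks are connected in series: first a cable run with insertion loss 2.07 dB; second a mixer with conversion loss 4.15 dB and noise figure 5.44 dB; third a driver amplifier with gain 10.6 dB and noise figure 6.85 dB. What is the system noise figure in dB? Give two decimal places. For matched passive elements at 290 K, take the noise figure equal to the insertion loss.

13.37 dB

Convert to linear (a loss of L dB is a gain of −L dB): F_i = 10^(NF_i/10), G_i = 10^(G_i,dB/10)
  Stage 1: F_1 = 10^(2.07/10) = 1.611, G_1 = 10^(−2.07/10) = 0.6209
  Stage 2: F_2 = 10^(5.44/10) = 3.499, G_2 = 10^(−4.15/10) = 0.3846
  Stage 3: F_3 = 10^(6.85/10) = 4.842, G_3 = 10^(10.6/10) = 11.48
Friis cascade:
  F = 1.611 + (3.499 − 1)/0.6209 + (4.842 − 1)/0.2388 = 21.73
NF = 10 log₁₀(21.73) = 13.37 dB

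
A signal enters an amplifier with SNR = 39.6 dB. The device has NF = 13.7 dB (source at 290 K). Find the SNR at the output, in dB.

By definition F = SNR_in/SNR_out, so in dB: SNR_out = SNR_in − NF
SNR_out = 39.6 − 13.7 = 25.9 dB

25.9 dB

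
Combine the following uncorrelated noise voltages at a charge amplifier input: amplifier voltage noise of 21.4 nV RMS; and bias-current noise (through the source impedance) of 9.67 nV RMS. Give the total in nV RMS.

23.5 nV

Uncorrelated sources add in power (mean-square): V_tot = √(ΣV_i²)
V_tot = √[(2.14×10⁻⁸)² + (9.67×10⁻⁹)²] = 2.35×10⁻⁸ V = 23.5 nV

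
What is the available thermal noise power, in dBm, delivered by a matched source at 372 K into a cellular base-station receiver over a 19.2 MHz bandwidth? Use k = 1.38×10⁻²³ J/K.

P_n = kTB = 1.38×10⁻²³ × 372 × 1.92×10⁷ = 9.86×10⁻¹⁴ W
In dBm: 10 log₁₀(9.86×10⁻¹⁴ / 10⁻³) = −100.1 dBm

−100.1 dBm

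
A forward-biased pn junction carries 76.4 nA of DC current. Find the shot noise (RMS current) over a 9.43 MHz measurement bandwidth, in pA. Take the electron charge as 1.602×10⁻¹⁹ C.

480 pA

I_n = √(2qI·B)
2qI·B = 2 × 1.602×10⁻¹⁹ × 7.64×10⁻⁸ × 9.43×10⁶ = 2.31×10⁻¹⁹ A²
I_n = √(2.31×10⁻¹⁹) = 4.80×10⁻¹⁰ A = 480 pA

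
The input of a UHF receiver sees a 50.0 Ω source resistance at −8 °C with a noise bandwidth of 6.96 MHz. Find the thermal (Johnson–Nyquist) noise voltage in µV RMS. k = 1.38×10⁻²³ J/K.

2.26 µV

T = −8 °C + 273.15 = 265.15 K
V_n = √(4kTRB)
4kTRB = 4 × 1.38×10⁻²³ × 265.15 × 5.00×10¹ × 6.96×10⁶ = 5.09×10⁻¹² V²
V_n = √(5.09×10⁻¹²) = 2.26×10⁻⁶ V = 2.26 µV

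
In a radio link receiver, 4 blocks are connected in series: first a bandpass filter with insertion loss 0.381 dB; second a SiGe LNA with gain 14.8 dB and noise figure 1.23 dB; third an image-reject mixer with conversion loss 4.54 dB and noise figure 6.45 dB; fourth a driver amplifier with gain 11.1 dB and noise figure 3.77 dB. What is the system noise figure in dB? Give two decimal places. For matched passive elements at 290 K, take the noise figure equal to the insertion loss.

Convert to linear (a loss of L dB is a gain of −L dB): F_i = 10^(NF_i/10), G_i = 10^(G_i,dB/10)
  Stage 1: F_1 = 10^(0.381/10) = 1.092, G_1 = 10^(−0.381/10) = 0.9160
  Stage 2: F_2 = 10^(1.23/10) = 1.327, G_2 = 10^(14.8/10) = 30.20
  Stage 3: F_3 = 10^(6.45/10) = 4.416, G_3 = 10^(−4.54/10) = 0.3516
  Stage 4: F_4 = 10^(3.77/10) = 2.382, G_4 = 10^(11.1/10) = 12.88
Friis cascade:
  F = 1.092 + (1.327 − 1)/0.9160 + (4.416 − 1)/27.66 + (2.382 − 1)/9.725 = 1.715
NF = 10 log₁₀(1.715) = 2.34 dB

2.34 dB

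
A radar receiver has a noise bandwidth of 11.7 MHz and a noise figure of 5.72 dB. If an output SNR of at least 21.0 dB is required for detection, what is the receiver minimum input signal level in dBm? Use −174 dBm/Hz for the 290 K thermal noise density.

Sensitivity = −174 + 10 log₁₀(B) + NF + SNR_min
= −174 + 70.68 + 5.72 + 21.0
= −76.60 dBm → −76.6 dBm

−76.6 dBm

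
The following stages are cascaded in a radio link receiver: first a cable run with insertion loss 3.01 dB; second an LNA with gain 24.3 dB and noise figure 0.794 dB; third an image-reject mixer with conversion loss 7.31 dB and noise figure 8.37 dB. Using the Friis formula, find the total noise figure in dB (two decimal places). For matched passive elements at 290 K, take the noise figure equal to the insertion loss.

3.88 dB

Convert to linear (a loss of L dB is a gain of −L dB): F_i = 10^(NF_i/10), G_i = 10^(G_i,dB/10)
  Stage 1: F_1 = 10^(3.01/10) = 2.000, G_1 = 10^(−3.01/10) = 0.5000
  Stage 2: F_2 = 10^(0.794/10) = 1.201, G_2 = 10^(24.3/10) = 269.2
  Stage 3: F_3 = 10^(8.37/10) = 6.871, G_3 = 10^(−7.31/10) = 0.1858
Friis cascade:
  F = 2.000 + (1.201 − 1)/0.5000 + (6.871 − 1)/134.6 = 2.445
NF = 10 log₁₀(2.445) = 3.88 dB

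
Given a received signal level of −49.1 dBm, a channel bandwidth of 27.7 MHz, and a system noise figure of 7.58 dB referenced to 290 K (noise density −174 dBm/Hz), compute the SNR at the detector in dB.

Noise floor: N = −174 + 10 log₁₀(B) + NF
10 log₁₀(2.77×10⁷) = 74.42 dB
N = −174 + 74.42 + 7.58 = −92.00 dBm
SNR = P_sig − N = −49.1 − (−92.00) = 42.90 dB → 42.9 dB

42.9 dB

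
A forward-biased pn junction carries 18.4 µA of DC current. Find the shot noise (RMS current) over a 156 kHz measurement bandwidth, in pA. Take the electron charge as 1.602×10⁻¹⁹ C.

959 pA

I_n = √(2qI·B)
2qI·B = 2 × 1.602×10⁻¹⁹ × 1.84×10⁻⁵ × 1.56×10⁵ = 9.20×10⁻¹⁹ A²
I_n = √(9.20×10⁻¹⁹) = 9.59×10⁻¹⁰ A = 959 pA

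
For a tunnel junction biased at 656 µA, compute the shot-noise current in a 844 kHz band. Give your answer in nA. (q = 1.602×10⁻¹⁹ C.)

I_n = √(2qI·B)
2qI·B = 2 × 1.602×10⁻¹⁹ × 6.56×10⁻⁴ × 8.44×10⁵ = 1.77×10⁻¹⁶ A²
I_n = √(1.77×10⁻¹⁶) = 1.33×10⁻⁸ A = 13.3 nA

13.3 nA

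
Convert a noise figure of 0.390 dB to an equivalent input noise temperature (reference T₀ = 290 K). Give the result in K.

27.2 K

F = 10^(0.390/10) = 1.09396
T_e = (F − 1)·T₀ = (1.09396 − 1) × 290 = 27.2 K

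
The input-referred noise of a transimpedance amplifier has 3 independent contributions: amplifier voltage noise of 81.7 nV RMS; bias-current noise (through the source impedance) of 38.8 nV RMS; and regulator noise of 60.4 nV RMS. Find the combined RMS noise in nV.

109 nV

Uncorrelated sources add in power (mean-square): V_tot = √(ΣV_i²)
V_tot = √[(8.17×10⁻⁸)² + (3.88×10⁻⁸)² + (6.04×10⁻⁸)²] = 1.09×10⁻⁷ V = 109 nV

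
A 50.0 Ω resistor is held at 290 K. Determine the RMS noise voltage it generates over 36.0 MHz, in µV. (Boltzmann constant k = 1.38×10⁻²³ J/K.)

V_n = √(4kTRB)
4kTRB = 4 × 1.38×10⁻²³ × 290 × 5.00×10¹ × 3.60×10⁷ = 2.88×10⁻¹¹ V²
V_n = √(2.88×10⁻¹¹) = 5.37×10⁻⁶ V = 5.37 µV

5.37 µV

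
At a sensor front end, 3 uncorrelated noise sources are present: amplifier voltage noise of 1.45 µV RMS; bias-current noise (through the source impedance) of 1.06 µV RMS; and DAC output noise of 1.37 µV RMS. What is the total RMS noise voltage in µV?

2.26 µV

Uncorrelated sources add in power (mean-square): V_tot = √(ΣV_i²)
V_tot = √[(1.45×10⁻⁶)² + (1.06×10⁻⁶)² + (1.37×10⁻⁶)²] = 2.26×10⁻⁶ V = 2.26 µV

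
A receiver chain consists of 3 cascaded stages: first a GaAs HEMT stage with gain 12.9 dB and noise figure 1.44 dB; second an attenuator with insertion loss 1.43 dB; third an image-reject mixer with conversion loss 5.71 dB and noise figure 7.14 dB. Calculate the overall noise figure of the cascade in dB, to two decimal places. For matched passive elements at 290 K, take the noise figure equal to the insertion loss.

Convert to linear (a loss of L dB is a gain of −L dB): F_i = 10^(NF_i/10), G_i = 10^(G_i,dB/10)
  Stage 1: F_1 = 10^(1.44/10) = 1.393, G_1 = 10^(12.9/10) = 19.50
  Stage 2: F_2 = 10^(1.43/10) = 1.390, G_2 = 10^(−1.43/10) = 0.7194
  Stage 3: F_3 = 10^(7.14/10) = 5.176, G_3 = 10^(−5.71/10) = 0.2685
Friis cascade:
  F = 1.393 + (1.390 − 1)/19.50 + (5.176 − 1)/14.03 = 1.711
NF = 10 log₁₀(1.711) = 2.33 dB

2.33 dB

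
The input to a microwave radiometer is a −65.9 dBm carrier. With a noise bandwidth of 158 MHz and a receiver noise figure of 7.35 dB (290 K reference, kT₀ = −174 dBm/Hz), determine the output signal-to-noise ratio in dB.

Noise floor: N = −174 + 10 log₁₀(B) + NF
10 log₁₀(1.58×10⁸) = 81.99 dB
N = −174 + 81.99 + 7.35 = −84.66 dBm
SNR = P_sig − N = −65.9 − (−84.66) = 18.76 dB → 18.8 dB

18.8 dB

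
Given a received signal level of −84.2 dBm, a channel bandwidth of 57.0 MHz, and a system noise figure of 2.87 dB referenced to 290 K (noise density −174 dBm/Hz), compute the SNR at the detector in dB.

9.4 dB

Noise floor: N = −174 + 10 log₁₀(B) + NF
10 log₁₀(5.70×10⁷) = 77.56 dB
N = −174 + 77.56 + 2.87 = −93.57 dBm
SNR = P_sig − N = −84.2 − (−93.57) = 9.37 dB → 9.4 dB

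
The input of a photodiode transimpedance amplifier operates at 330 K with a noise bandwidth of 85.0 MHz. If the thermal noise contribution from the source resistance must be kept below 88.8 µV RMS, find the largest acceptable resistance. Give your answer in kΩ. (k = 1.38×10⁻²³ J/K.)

5.09 kΩ

Johnson–Nyquist: V_n = √(4kTRB) ⇒ R = V_n² / (4kTB)
4kTB = 4 × 1.38×10⁻²³ × 330 × 8.50×10⁷ = 1.55×10⁻¹²
R = (8.88×10⁻⁵)² / 1.55×10⁻¹² = 5.09×10³ Ω = 5.09 kΩ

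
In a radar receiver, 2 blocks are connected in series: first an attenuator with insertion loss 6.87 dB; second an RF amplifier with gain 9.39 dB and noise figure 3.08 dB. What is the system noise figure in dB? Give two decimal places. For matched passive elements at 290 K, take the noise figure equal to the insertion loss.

9.95 dB

Convert to linear (a loss of L dB is a gain of −L dB): F_i = 10^(NF_i/10), G_i = 10^(G_i,dB/10)
  Stage 1: F_1 = 10^(6.87/10) = 4.864, G_1 = 10^(−6.87/10) = 0.2056
  Stage 2: F_2 = 10^(3.08/10) = 2.032, G_2 = 10^(9.39/10) = 8.690
Friis cascade:
  F = 4.864 + (2.032 − 1)/0.2056 = 9.886
NF = 10 log₁₀(9.886) = 9.95 dB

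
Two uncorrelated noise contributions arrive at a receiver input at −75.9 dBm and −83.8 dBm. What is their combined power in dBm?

−75.2 dBm

Convert to linear, add, convert back:
P₁ = 2.57×10⁻¹¹ W, P₂ = 4.17×10⁻¹² W
P_tot = 2.99×10⁻¹¹ W → 10 log₁₀(P_tot / 10⁻³) = −75.2 dBm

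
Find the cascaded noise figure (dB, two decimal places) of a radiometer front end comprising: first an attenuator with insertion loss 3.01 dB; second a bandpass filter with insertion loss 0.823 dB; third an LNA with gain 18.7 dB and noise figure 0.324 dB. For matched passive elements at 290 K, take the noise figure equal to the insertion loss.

4.16 dB

Convert to linear (a loss of L dB is a gain of −L dB): F_i = 10^(NF_i/10), G_i = 10^(G_i,dB/10)
  Stage 1: F_1 = 10^(3.01/10) = 2.000, G_1 = 10^(−3.01/10) = 0.5000
  Stage 2: F_2 = 10^(0.823/10) = 1.209, G_2 = 10^(−0.823/10) = 0.8274
  Stage 3: F_3 = 10^(0.324/10) = 1.077, G_3 = 10^(18.7/10) = 74.13
Friis cascade:
  F = 2.000 + (1.209 − 1)/0.5000 + (1.077 − 1)/0.4137 = 2.604
NF = 10 log₁₀(2.604) = 4.16 dB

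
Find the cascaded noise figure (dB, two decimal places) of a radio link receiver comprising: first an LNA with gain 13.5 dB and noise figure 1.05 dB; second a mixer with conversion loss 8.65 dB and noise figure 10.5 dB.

2.38 dB

Convert to linear (a loss of L dB is a gain of −L dB): F_i = 10^(NF_i/10), G_i = 10^(G_i,dB/10)
  Stage 1: F_1 = 10^(1.05/10) = 1.274, G_1 = 10^(13.5/10) = 22.39
  Stage 2: F_2 = 10^(10.5/10) = 11.22, G_2 = 10^(−8.65/10) = 0.1365
Friis cascade:
  F = 1.274 + (11.22 − 1)/22.39 = 1.730
NF = 10 log₁₀(1.730) = 2.38 dB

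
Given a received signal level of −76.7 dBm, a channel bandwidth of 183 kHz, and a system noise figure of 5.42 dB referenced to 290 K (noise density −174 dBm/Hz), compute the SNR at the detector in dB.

Noise floor: N = −174 + 10 log₁₀(B) + NF
10 log₁₀(1.83×10⁵) = 52.62 dB
N = −174 + 52.62 + 5.42 = −115.96 dBm
SNR = P_sig − N = −76.7 − (−115.96) = 39.26 dB → 39.3 dB

39.3 dB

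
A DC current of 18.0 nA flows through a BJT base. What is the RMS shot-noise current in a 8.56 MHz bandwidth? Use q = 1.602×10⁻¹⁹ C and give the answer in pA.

I_n = √(2qI·B)
2qI·B = 2 × 1.602×10⁻¹⁹ × 1.80×10⁻⁸ × 8.56×10⁶ = 4.94×10⁻²⁰ A²
I_n = √(4.94×10⁻²⁰) = 2.22×10⁻¹⁰ A = 222 pA

222 pA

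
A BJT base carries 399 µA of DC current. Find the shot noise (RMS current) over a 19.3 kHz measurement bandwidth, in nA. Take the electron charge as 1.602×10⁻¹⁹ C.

1.57 nA

I_n = √(2qI·B)
2qI·B = 2 × 1.602×10⁻¹⁹ × 3.99×10⁻⁴ × 1.93×10⁴ = 2.47×10⁻¹⁸ A²
I_n = √(2.47×10⁻¹⁸) = 1.57×10⁻⁹ A = 1.57 nA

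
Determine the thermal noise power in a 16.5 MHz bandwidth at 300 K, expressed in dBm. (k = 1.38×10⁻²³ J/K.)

−101.7 dBm

P_n = kTB = 1.38×10⁻²³ × 300 × 1.65×10⁷ = 6.83×10⁻¹⁴ W
In dBm: 10 log₁₀(6.83×10⁻¹⁴ / 10⁻³) = −101.7 dBm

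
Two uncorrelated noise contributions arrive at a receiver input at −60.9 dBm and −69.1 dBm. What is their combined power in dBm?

Convert to linear, add, convert back:
P₁ = 8.13×10⁻¹⁰ W, P₂ = 1.23×10⁻¹⁰ W
P_tot = 9.36×10⁻¹⁰ W → 10 log₁₀(P_tot / 10⁻³) = −60.3 dBm

−60.3 dBm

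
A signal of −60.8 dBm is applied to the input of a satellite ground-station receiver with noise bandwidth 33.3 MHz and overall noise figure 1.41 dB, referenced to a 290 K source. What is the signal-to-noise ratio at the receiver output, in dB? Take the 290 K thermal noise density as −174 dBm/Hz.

36.6 dB

Noise floor: N = −174 + 10 log₁₀(B) + NF
10 log₁₀(3.33×10⁷) = 75.22 dB
N = −174 + 75.22 + 1.41 = −97.37 dBm
SNR = P_sig − N = −60.8 − (−97.37) = 36.57 dB → 36.6 dB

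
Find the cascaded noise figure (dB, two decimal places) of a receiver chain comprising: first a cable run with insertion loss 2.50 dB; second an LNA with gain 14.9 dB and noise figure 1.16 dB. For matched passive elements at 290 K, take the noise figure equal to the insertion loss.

3.66 dB

Convert to linear (a loss of L dB is a gain of −L dB): F_i = 10^(NF_i/10), G_i = 10^(G_i,dB/10)
  Stage 1: F_1 = 10^(2.50/10) = 1.778, G_1 = 10^(−2.50/10) = 0.5623
  Stage 2: F_2 = 10^(1.16/10) = 1.306, G_2 = 10^(14.9/10) = 30.90
Friis cascade:
  F = 1.778 + (1.306 − 1)/0.5623 = 2.323
NF = 10 log₁₀(2.323) = 3.66 dB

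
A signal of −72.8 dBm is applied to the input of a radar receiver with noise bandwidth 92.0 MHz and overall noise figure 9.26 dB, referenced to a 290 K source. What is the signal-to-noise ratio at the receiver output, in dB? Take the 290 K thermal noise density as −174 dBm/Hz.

Noise floor: N = −174 + 10 log₁₀(B) + NF
10 log₁₀(9.20×10⁷) = 79.64 dB
N = −174 + 79.64 + 9.26 = −85.10 dBm
SNR = P_sig − N = −72.8 − (−85.10) = 12.30 dB → 12.3 dB

12.3 dB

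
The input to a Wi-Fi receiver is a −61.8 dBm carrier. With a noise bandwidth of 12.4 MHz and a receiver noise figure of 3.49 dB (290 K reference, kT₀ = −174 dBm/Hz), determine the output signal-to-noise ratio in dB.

Noise floor: N = −174 + 10 log₁₀(B) + NF
10 log₁₀(1.24×10⁷) = 70.93 dB
N = −174 + 70.93 + 3.49 = −99.58 dBm
SNR = P_sig − N = −61.8 − (−99.58) = 37.78 dB → 37.8 dB

37.8 dB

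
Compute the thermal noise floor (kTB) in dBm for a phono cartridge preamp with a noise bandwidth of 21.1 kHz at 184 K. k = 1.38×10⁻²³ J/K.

P_n = kTB = 1.38×10⁻²³ × 184 × 2.11×10⁴ = 5.36×10⁻¹⁷ W
In dBm: 10 log₁₀(5.36×10⁻¹⁷ / 10⁻³) = −132.7 dBm

−132.7 dBm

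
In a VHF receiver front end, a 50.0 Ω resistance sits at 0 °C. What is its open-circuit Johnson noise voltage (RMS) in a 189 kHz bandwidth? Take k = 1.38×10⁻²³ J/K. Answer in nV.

377 nV

T = 0 °C + 273.15 = 273.15 K
V_n = √(4kTRB)
4kTRB = 4 × 1.38×10⁻²³ × 273.15 × 5.00×10¹ × 1.89×10⁵ = 1.42×10⁻¹³ V²
V_n = √(1.42×10⁻¹³) = 3.77×10⁻⁷ V = 377 nV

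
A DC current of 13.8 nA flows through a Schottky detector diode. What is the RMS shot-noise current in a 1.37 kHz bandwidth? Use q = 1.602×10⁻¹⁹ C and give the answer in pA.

I_n = √(2qI·B)
2qI·B = 2 × 1.602×10⁻¹⁹ × 1.38×10⁻⁸ × 1.37×10³ = 6.06×10⁻²⁴ A²
I_n = √(6.06×10⁻²⁴) = 2.46×10⁻¹² A = 2.46 pA

2.46 pA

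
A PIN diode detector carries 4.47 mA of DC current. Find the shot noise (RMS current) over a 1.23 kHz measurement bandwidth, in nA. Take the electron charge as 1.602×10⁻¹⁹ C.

I_n = √(2qI·B)
2qI·B = 2 × 1.602×10⁻¹⁹ × 4.47×10⁻³ × 1.23×10³ = 1.76×10⁻¹⁸ A²
I_n = √(1.76×10⁻¹⁸) = 1.33×10⁻⁹ A = 1.33 nA

1.33 nA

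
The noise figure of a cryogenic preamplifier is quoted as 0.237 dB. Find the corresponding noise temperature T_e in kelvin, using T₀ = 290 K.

16.3 K

F = 10^(0.237/10) = 1.05609
T_e = (F − 1)·T₀ = (1.05609 − 1) × 290 = 16.3 K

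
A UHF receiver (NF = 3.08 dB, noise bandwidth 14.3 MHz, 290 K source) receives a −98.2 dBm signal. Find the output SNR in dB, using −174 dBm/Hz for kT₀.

Noise floor: N = −174 + 10 log₁₀(B) + NF
10 log₁₀(1.43×10⁷) = 71.55 dB
N = −174 + 71.55 + 3.08 = −99.37 dBm
SNR = P_sig − N = −98.2 − (−99.37) = 1.17 dB → 1.2 dB

1.2 dB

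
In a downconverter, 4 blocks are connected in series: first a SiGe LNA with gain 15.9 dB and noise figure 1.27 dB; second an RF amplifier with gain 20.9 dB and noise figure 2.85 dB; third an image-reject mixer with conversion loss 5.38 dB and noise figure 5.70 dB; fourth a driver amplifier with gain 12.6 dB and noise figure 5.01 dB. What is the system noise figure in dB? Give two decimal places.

1.35 dB

Convert to linear (a loss of L dB is a gain of −L dB): F_i = 10^(NF_i/10), G_i = 10^(G_i,dB/10)
  Stage 1: F_1 = 10^(1.27/10) = 1.340, G_1 = 10^(15.9/10) = 38.90
  Stage 2: F_2 = 10^(2.85/10) = 1.928, G_2 = 10^(20.9/10) = 123.0
  Stage 3: F_3 = 10^(5.70/10) = 3.715, G_3 = 10^(−5.38/10) = 0.2897
  Stage 4: F_4 = 10^(5.01/10) = 3.170, G_4 = 10^(12.6/10) = 18.20
Friis cascade:
  F = 1.340 + (1.928 − 1)/38.90 + (3.715 − 1)/4786 + (3.170 − 1)/1387 = 1.366
NF = 10 log₁₀(1.366) = 1.35 dB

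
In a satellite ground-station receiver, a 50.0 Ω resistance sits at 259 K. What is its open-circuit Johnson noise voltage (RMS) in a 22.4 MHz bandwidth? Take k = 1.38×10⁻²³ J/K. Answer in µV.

V_n = √(4kTRB)
4kTRB = 4 × 1.38×10⁻²³ × 259 × 5.00×10¹ × 2.24×10⁷ = 1.60×10⁻¹¹ V²
V_n = √(1.60×10⁻¹¹) = 4.00×10⁻⁶ V = 4.00 µV

4.00 µV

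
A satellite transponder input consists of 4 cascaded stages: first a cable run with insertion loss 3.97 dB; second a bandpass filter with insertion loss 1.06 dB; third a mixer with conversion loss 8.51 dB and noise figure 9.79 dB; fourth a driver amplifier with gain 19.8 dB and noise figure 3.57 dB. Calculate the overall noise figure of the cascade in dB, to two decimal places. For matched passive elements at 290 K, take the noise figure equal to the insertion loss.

Convert to linear (a loss of L dB is a gain of −L dB): F_i = 10^(NF_i/10), G_i = 10^(G_i,dB/10)
  Stage 1: F_1 = 10^(3.97/10) = 2.495, G_1 = 10^(−3.97/10) = 0.4009
  Stage 2: F_2 = 10^(1.06/10) = 1.276, G_2 = 10^(−1.06/10) = 0.7834
  Stage 3: F_3 = 10^(9.79/10) = 9.528, G_3 = 10^(−8.51/10) = 0.1409
  Stage 4: F_4 = 10^(3.57/10) = 2.275, G_4 = 10^(19.8/10) = 95.50
Friis cascade:
  F = 2.495 + (1.276 − 1)/0.4009 + (9.528 − 1)/0.3141 + (2.275 − 1)/0.04426 = 59.15
NF = 10 log₁₀(59.15) = 17.72 dB

17.72 dB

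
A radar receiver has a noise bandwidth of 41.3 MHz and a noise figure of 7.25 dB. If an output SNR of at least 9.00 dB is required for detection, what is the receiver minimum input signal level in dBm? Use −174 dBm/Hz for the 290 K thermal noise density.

−81.6 dBm

Sensitivity = −174 + 10 log₁₀(B) + NF + SNR_min
= −174 + 76.16 + 7.25 + 9.00
= −81.59 dBm → −81.6 dBm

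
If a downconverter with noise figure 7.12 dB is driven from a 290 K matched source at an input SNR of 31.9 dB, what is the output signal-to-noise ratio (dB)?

24.78 dB

By definition F = SNR_in/SNR_out, so in dB: SNR_out = SNR_in − NF
SNR_out = 31.9 − 7.12 = 24.78 dB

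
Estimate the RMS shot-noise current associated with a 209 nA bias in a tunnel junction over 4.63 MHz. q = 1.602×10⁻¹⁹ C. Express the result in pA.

557 pA

I_n = √(2qI·B)
2qI·B = 2 × 1.602×10⁻¹⁹ × 2.09×10⁻⁷ × 4.63×10⁶ = 3.10×10⁻¹⁹ A²
I_n = √(3.10×10⁻¹⁹) = 5.57×10⁻¹⁰ A = 557 pA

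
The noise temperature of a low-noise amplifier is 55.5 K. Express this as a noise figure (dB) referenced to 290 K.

0.761 dB

F = 1 + T_e/T₀ = 1 + 55.5/290 = 1.19138
NF = 10 log₁₀(1.19138) = 0.761 dB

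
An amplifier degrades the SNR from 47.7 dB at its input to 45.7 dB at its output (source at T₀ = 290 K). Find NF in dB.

NF (dB) = SNR_in(dB) − SNR_out(dB) when the source is at T₀
NF = 47.7 − 45.7 = 2.0 dB

2.0 dB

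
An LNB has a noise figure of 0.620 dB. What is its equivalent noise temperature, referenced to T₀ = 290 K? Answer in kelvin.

F = 10^(0.620/10) = 1.15345
T_e = (F − 1)·T₀ = (1.15345 − 1) × 290 = 44.5 K

44.5 K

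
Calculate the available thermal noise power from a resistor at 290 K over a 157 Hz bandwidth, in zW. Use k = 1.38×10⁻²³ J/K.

P_n = kTB = 1.38×10⁻²³ × 290 × 1.57×10² = 6.28×10⁻¹⁹ W = 628 zW

628 zW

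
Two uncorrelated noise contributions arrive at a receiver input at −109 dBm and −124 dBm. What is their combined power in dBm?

−108.9 dBm

Convert to linear, add, convert back:
P₁ = 1.26×10⁻¹⁴ W, P₂ = 3.98×10⁻¹⁶ W
P_tot = 1.30×10⁻¹⁴ W → 10 log₁₀(P_tot / 10⁻³) = −108.9 dBm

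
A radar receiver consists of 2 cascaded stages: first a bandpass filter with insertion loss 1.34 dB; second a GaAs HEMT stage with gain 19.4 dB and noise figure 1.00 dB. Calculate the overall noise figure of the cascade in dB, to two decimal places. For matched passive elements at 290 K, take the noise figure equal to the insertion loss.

2.34 dB

Convert to linear (a loss of L dB is a gain of −L dB): F_i = 10^(NF_i/10), G_i = 10^(G_i,dB/10)
  Stage 1: F_1 = 10^(1.34/10) = 1.361, G_1 = 10^(−1.34/10) = 0.7345
  Stage 2: F_2 = 10^(1.00/10) = 1.259, G_2 = 10^(19.4/10) = 87.10
Friis cascade:
  F = 1.361 + (1.259 − 1)/0.7345 = 1.714
NF = 10 log₁₀(1.714) = 2.34 dB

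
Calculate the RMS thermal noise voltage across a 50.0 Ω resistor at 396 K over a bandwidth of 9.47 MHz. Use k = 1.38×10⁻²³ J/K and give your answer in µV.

V_n = √(4kTRB)
4kTRB = 4 × 1.38×10⁻²³ × 396 × 5.00×10¹ × 9.47×10⁶ = 1.04×10⁻¹¹ V²
V_n = √(1.04×10⁻¹¹) = 3.22×10⁻⁶ V = 3.22 µV

3.22 µV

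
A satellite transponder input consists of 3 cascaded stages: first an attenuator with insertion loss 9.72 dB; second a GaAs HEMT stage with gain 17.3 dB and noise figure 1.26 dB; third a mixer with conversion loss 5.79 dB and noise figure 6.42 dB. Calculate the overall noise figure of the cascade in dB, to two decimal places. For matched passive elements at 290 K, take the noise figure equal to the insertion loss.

Convert to linear (a loss of L dB is a gain of −L dB): F_i = 10^(NF_i/10), G_i = 10^(G_i,dB/10)
  Stage 1: F_1 = 10^(9.72/10) = 9.376, G_1 = 10^(−9.72/10) = 0.1067
  Stage 2: F_2 = 10^(1.26/10) = 1.337, G_2 = 10^(17.3/10) = 53.70
  Stage 3: F_3 = 10^(6.42/10) = 4.385, G_3 = 10^(−5.79/10) = 0.2636
Friis cascade:
  F = 9.376 + (1.337 − 1)/0.1067 + (4.385 − 1)/5.728 = 13.12
NF = 10 log₁₀(13.12) = 11.18 dB

11.18 dB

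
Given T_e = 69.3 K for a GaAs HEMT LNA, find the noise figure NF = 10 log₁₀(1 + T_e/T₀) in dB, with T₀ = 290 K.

0.931 dB

F = 1 + T_e/T₀ = 1 + 69.3/290 = 1.23897
NF = 10 log₁₀(1.23897) = 0.931 dB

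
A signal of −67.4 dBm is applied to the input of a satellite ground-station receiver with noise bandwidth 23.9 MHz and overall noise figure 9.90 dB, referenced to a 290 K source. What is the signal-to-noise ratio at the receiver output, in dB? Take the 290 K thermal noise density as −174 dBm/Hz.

22.9 dB

Noise floor: N = −174 + 10 log₁₀(B) + NF
10 log₁₀(2.39×10⁷) = 73.78 dB
N = −174 + 73.78 + 9.90 = −90.32 dBm
SNR = P_sig − N = −67.4 − (−90.32) = 22.92 dB → 22.9 dB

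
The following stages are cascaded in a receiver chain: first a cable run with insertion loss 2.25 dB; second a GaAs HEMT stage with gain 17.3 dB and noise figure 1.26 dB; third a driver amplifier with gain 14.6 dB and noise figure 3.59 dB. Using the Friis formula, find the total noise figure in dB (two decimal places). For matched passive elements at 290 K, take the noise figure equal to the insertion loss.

Convert to linear (a loss of L dB is a gain of −L dB): F_i = 10^(NF_i/10), G_i = 10^(G_i,dB/10)
  Stage 1: F_1 = 10^(2.25/10) = 1.679, G_1 = 10^(−2.25/10) = 0.5957
  Stage 2: F_2 = 10^(1.26/10) = 1.337, G_2 = 10^(17.3/10) = 53.70
  Stage 3: F_3 = 10^(3.59/10) = 2.286, G_3 = 10^(14.6/10) = 28.84
Friis cascade:
  F = 1.679 + (1.337 − 1)/0.5957 + (2.286 − 1)/31.99 = 2.284
NF = 10 log₁₀(2.284) = 3.59 dB

3.59 dB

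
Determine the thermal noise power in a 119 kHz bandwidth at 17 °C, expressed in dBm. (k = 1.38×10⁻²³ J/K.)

−123.2 dBm

T = 17 °C + 273.15 = 290.15 K
P_n = kTB = 1.38×10⁻²³ × 290.15 × 1.19×10⁵ = 4.76×10⁻¹⁶ W
In dBm: 10 log₁₀(4.76×10⁻¹⁶ / 10⁻³) = −123.2 dBm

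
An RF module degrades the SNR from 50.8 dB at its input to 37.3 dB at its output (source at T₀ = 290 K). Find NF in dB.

NF (dB) = SNR_in(dB) − SNR_out(dB) when the source is at T₀
NF = 50.8 − 37.3 = 13.5 dB

13.5 dB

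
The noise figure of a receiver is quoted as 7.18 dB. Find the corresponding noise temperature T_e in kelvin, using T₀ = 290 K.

1225 K

F = 10^(7.18/10) = 5.22396
T_e = (F − 1)·T₀ = (5.22396 − 1) × 290 = 1225 K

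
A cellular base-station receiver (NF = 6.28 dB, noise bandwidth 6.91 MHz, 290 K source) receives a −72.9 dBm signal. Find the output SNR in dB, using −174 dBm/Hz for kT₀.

Noise floor: N = −174 + 10 log₁₀(B) + NF
10 log₁₀(6.91×10⁶) = 68.39 dB
N = −174 + 68.39 + 6.28 = −99.33 dBm
SNR = P_sig − N = −72.9 − (−99.33) = 26.43 dB → 26.4 dB

26.4 dB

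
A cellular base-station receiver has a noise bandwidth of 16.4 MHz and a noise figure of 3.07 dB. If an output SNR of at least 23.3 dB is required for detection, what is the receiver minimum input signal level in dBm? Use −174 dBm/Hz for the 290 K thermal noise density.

−75.5 dBm

Sensitivity = −174 + 10 log₁₀(B) + NF + SNR_min
= −174 + 72.15 + 3.07 + 23.3
= −75.48 dBm → −75.5 dBm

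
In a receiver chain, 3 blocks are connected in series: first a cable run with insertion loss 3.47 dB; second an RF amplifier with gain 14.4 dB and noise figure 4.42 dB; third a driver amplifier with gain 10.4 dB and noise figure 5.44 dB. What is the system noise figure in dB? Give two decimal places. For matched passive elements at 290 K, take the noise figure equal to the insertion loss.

8.03 dB

Convert to linear (a loss of L dB is a gain of −L dB): F_i = 10^(NF_i/10), G_i = 10^(G_i,dB/10)
  Stage 1: F_1 = 10^(3.47/10) = 2.223, G_1 = 10^(−3.47/10) = 0.4498
  Stage 2: F_2 = 10^(4.42/10) = 2.767, G_2 = 10^(14.4/10) = 27.54
  Stage 3: F_3 = 10^(5.44/10) = 3.499, G_3 = 10^(10.4/10) = 10.96
Friis cascade:
  F = 2.223 + (2.767 − 1)/0.4498 + (3.499 − 1)/12.39 = 6.354
NF = 10 log₁₀(6.354) = 8.03 dB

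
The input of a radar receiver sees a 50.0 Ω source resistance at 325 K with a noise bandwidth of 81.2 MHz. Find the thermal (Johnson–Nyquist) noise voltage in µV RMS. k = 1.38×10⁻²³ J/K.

8.53 µV

V_n = √(4kTRB)
4kTRB = 4 × 1.38×10⁻²³ × 325 × 5.00×10¹ × 8.12×10⁷ = 7.28×10⁻¹¹ V²
V_n = √(7.28×10⁻¹¹) = 8.53×10⁻⁶ V = 8.53 µV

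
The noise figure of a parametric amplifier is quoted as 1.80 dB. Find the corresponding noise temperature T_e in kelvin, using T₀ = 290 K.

F = 10^(1.80/10) = 1.51356
T_e = (F − 1)·T₀ = (1.51356 − 1) × 290 = 149 K

149 K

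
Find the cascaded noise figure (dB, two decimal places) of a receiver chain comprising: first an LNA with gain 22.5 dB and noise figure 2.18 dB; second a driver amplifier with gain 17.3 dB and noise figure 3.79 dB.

2.20 dB

Convert to linear (a loss of L dB is a gain of −L dB): F_i = 10^(NF_i/10), G_i = 10^(G_i,dB/10)
  Stage 1: F_1 = 10^(2.18/10) = 1.652, G_1 = 10^(22.5/10) = 177.8
  Stage 2: F_2 = 10^(3.79/10) = 2.393, G_2 = 10^(17.3/10) = 53.70
Friis cascade:
  F = 1.652 + (2.393 − 1)/177.8 = 1.660
NF = 10 log₁₀(1.660) = 2.20 dB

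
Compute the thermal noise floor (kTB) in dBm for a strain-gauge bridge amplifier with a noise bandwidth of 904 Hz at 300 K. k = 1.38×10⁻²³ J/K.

P_n = kTB = 1.38×10⁻²³ × 300 × 9.04×10² = 3.74×10⁻¹⁸ W
In dBm: 10 log₁₀(3.74×10⁻¹⁸ / 10⁻³) = −144.3 dBm

−144.3 dBm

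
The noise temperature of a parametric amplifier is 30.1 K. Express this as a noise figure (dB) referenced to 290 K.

F = 1 + T_e/T₀ = 1 + 30.1/290 = 1.10379
NF = 10 log₁₀(1.10379) = 0.429 dB

0.429 dB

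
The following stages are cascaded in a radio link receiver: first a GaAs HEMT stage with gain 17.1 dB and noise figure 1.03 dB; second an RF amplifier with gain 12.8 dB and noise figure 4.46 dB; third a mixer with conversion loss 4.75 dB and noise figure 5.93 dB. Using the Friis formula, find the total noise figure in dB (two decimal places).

1.16 dB

Convert to linear (a loss of L dB is a gain of −L dB): F_i = 10^(NF_i/10), G_i = 10^(G_i,dB/10)
  Stage 1: F_1 = 10^(1.03/10) = 1.268, G_1 = 10^(17.1/10) = 51.29
  Stage 2: F_2 = 10^(4.46/10) = 2.793, G_2 = 10^(12.8/10) = 19.05
  Stage 3: F_3 = 10^(5.93/10) = 3.917, G_3 = 10^(−4.75/10) = 0.3350
Friis cascade:
  F = 1.268 + (2.793 − 1)/51.29 + (3.917 − 1)/977.2 = 1.306
NF = 10 log₁₀(1.306) = 1.16 dB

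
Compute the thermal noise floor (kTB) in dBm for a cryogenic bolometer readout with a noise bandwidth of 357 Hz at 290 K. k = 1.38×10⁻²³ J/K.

P_n = kTB = 1.38×10⁻²³ × 290 × 3.57×10² = 1.43×10⁻¹⁸ W
In dBm: 10 log₁₀(1.43×10⁻¹⁸ / 10⁻³) = −148.5 dBm

−148.5 dBm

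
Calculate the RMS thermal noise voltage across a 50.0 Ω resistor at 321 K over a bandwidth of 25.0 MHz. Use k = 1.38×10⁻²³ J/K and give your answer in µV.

4.71 µV

V_n = √(4kTRB)
4kTRB = 4 × 1.38×10⁻²³ × 321 × 5.00×10¹ × 2.50×10⁷ = 2.21×10⁻¹¹ V²
V_n = √(2.21×10⁻¹¹) = 4.71×10⁻⁶ V = 4.71 µV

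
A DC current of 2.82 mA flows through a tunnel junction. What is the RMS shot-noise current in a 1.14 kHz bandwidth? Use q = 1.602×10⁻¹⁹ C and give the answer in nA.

I_n = √(2qI·B)
2qI·B = 2 × 1.602×10⁻¹⁹ × 2.82×10⁻³ × 1.14×10³ = 1.03×10⁻¹⁸ A²
I_n = √(1.03×10⁻¹⁸) = 1.01×10⁻⁹ A = 1.01 nA

1.01 nA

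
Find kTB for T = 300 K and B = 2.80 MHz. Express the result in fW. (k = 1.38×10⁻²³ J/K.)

P_n = kTB = 1.38×10⁻²³ × 300 × 2.80×10⁶ = 1.16×10⁻¹⁴ W = 11.6 fW

11.6 fW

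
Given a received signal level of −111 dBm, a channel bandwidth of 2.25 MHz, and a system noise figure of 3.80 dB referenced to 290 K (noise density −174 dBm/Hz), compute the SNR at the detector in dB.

Noise floor: N = −174 + 10 log₁₀(B) + NF
10 log₁₀(2.25×10⁶) = 63.52 dB
N = −174 + 63.52 + 3.80 = −106.68 dBm
SNR = P_sig − N = −111 − (−106.68) = −4.32 dB → −4.3 dB

−4.3 dB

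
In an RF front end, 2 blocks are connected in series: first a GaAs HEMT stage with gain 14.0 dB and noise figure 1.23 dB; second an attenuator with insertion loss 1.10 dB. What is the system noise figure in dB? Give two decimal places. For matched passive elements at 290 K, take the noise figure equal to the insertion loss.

1.27 dB

Convert to linear (a loss of L dB is a gain of −L dB): F_i = 10^(NF_i/10), G_i = 10^(G_i,dB/10)
  Stage 1: F_1 = 10^(1.23/10) = 1.327, G_1 = 10^(14.0/10) = 25.12
  Stage 2: F_2 = 10^(1.10/10) = 1.288, G_2 = 10^(−1.10/10) = 0.7762
Friis cascade:
  F = 1.327 + (1.288 − 1)/25.12 = 1.339
NF = 10 log₁₀(1.339) = 1.27 dB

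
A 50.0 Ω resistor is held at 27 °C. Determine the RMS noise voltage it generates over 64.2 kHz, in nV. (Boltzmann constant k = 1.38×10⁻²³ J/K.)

T = 27 °C + 273.15 = 300.15 K
V_n = √(4kTRB)
4kTRB = 4 × 1.38×10⁻²³ × 300.15 × 5.00×10¹ × 6.42×10⁴ = 5.32×10⁻¹⁴ V²
V_n = √(5.32×10⁻¹⁴) = 2.31×10⁻⁷ V = 231 nV

231 nV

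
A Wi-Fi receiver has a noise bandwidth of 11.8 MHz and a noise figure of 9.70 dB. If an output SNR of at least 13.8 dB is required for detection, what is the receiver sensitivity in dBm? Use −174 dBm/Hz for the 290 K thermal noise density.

−79.8 dBm

Sensitivity = −174 + 10 log₁₀(B) + NF + SNR_min
= −174 + 70.72 + 9.70 + 13.8
= −79.78 dBm → −79.8 dBm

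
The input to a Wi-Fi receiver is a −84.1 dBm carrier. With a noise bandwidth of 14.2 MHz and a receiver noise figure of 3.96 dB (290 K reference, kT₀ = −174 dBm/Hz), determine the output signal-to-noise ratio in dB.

Noise floor: N = −174 + 10 log₁₀(B) + NF
10 log₁₀(1.42×10⁷) = 71.52 dB
N = −174 + 71.52 + 3.96 = −98.52 dBm
SNR = P_sig − N = −84.1 − (−98.52) = 14.42 dB → 14.4 dB

14.4 dB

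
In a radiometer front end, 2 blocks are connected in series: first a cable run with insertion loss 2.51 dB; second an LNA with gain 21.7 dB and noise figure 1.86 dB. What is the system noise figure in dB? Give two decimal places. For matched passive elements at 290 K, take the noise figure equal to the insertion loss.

Convert to linear (a loss of L dB is a gain of −L dB): F_i = 10^(NF_i/10), G_i = 10^(G_i,dB/10)
  Stage 1: F_1 = 10^(2.51/10) = 1.782, G_1 = 10^(−2.51/10) = 0.5610
  Stage 2: F_2 = 10^(1.86/10) = 1.535, G_2 = 10^(21.7/10) = 147.9
Friis cascade:
  F = 1.782 + (1.535 − 1)/0.5610 = 2.735
NF = 10 log₁₀(2.735) = 4.37 dB

4.37 dB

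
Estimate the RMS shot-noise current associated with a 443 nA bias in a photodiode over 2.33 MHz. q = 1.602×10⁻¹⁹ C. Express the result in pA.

575 pA

I_n = √(2qI·B)
2qI·B = 2 × 1.602×10⁻¹⁹ × 4.43×10⁻⁷ × 2.33×10⁶ = 3.31×10⁻¹⁹ A²
I_n = √(3.31×10⁻¹⁹) = 5.75×10⁻¹⁰ A = 575 pA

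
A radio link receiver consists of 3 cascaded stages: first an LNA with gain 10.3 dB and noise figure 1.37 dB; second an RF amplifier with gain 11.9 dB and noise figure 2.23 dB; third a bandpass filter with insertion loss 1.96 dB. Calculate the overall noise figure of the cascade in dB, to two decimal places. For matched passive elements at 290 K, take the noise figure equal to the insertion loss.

Convert to linear (a loss of L dB is a gain of −L dB): F_i = 10^(NF_i/10), G_i = 10^(G_i,dB/10)
  Stage 1: F_1 = 10^(1.37/10) = 1.371, G_1 = 10^(10.3/10) = 10.72
  Stage 2: F_2 = 10^(2.23/10) = 1.671, G_2 = 10^(11.9/10) = 15.49
  Stage 3: F_3 = 10^(1.96/10) = 1.570, G_3 = 10^(−1.96/10) = 0.6368
Friis cascade:
  F = 1.371 + (1.671 − 1)/10.72 + (1.570 − 1)/166.0 = 1.437
NF = 10 log₁₀(1.437) = 1.57 dB

1.57 dB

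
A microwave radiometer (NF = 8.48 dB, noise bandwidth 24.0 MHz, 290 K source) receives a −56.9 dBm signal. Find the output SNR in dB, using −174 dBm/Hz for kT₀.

34.8 dB

Noise floor: N = −174 + 10 log₁₀(B) + NF
10 log₁₀(2.40×10⁷) = 73.8 dB
N = −174 + 73.8 + 8.48 = −91.72 dBm
SNR = P_sig − N = −56.9 − (−91.72) = 34.82 dB → 34.8 dB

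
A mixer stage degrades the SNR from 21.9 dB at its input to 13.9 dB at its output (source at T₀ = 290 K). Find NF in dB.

8.0 dB

NF (dB) = SNR_in(dB) − SNR_out(dB) when the source is at T₀
NF = 21.9 − 13.9 = 8.0 dB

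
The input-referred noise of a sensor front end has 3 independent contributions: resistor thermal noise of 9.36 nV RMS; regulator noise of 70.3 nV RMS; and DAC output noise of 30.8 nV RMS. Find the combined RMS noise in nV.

Uncorrelated sources add in power (mean-square): V_tot = √(ΣV_i²)
V_tot = √[(9.36×10⁻⁹)² + (7.03×10⁻⁸)² + (3.08×10⁻⁸)²] = 7.73×10⁻⁸ V = 77.3 nV

77.3 nV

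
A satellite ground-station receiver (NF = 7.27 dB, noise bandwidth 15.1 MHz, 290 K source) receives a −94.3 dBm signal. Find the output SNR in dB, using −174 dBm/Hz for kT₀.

Noise floor: N = −174 + 10 log₁₀(B) + NF
10 log₁₀(1.51×10⁷) = 71.79 dB
N = −174 + 71.79 + 7.27 = −94.94 dBm
SNR = P_sig − N = −94.3 − (−94.94) = 0.64 dB → 0.6 dB

0.6 dB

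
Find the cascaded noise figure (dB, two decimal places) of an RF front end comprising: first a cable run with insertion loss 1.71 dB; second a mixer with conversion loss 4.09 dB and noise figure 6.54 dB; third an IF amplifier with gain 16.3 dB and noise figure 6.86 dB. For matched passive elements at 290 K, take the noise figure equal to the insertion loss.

13.29 dB

Convert to linear (a loss of L dB is a gain of −L dB): F_i = 10^(NF_i/10), G_i = 10^(G_i,dB/10)
  Stage 1: F_1 = 10^(1.71/10) = 1.483, G_1 = 10^(−1.71/10) = 0.6745
  Stage 2: F_2 = 10^(6.54/10) = 4.508, G_2 = 10^(−4.09/10) = 0.3899
  Stage 3: F_3 = 10^(6.86/10) = 4.853, G_3 = 10^(16.3/10) = 42.66
Friis cascade:
  F = 1.483 + (4.508 − 1)/0.6745 + (4.853 − 1)/0.2630 = 21.33
NF = 10 log₁₀(21.33) = 13.29 dB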